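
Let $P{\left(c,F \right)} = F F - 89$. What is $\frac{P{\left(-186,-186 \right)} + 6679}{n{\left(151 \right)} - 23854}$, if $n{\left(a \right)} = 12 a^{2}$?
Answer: $\frac{20593}{124879} \approx 0.1649$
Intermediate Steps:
$P{\left(c,F \right)} = -89 + F^{2}$ ($P{\left(c,F \right)} = F^{2} - 89 = -89 + F^{2}$)
$\frac{P{\left(-186,-186 \right)} + 6679}{n{\left(151 \right)} - 23854} = \frac{\left(-89 + \left(-186\right)^{2}\right) + 6679}{12 \cdot 151^{2} - 23854} = \frac{\left(-89 + 34596\right) + 6679}{12 \cdot 22801 - 23854} = \frac{34507 + 6679}{273612 - 23854} = \frac{41186}{249758} = 41186 \cdot \frac{1}{249758} = \frac{20593}{124879}$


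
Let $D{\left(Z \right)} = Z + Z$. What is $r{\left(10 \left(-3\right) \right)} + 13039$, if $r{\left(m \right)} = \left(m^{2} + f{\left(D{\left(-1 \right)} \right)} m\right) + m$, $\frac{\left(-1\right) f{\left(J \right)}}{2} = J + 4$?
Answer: $14029$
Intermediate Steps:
$D{\left(Z \right)} = 2 Z$
$f{\left(J \right)} = -8 - 2 J$ ($f{\left(J \right)} = - 2 \left(J + 4\right) = - 2 \left(4 + J\right) = -8 - 2 J$)
$r{\left(m \right)} = m^{2} - 3 m$ ($r{\left(m \right)} = \left(m^{2} + \left(-8 - 2 \cdot 2 \left(-1\right)\right) m\right) + m = \left(m^{2} + \left(-8 - -4\right) m\right) + m = \left(m^{2} + \left(-8 + 4\right) m\right) + m = \left(m^{2} - 4 m\right) + m = m^{2} - 3 m$)
$r{\left(10 \left(-3\right) \right)} + 13039 = 10 \left(-3\right) \left(-3 + 10 \left(-3\right)\right) + 13039 = - 30 \left(-3 - 30\right) + 13039 = \left(-30\right) \left(-33\right) + 13039 = 990 + 13039 = 14029$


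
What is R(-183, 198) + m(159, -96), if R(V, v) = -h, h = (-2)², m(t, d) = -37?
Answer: -41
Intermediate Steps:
h = 4
R(V, v) = -4 (R(V, v) = -1*4 = -4)
R(-183, 198) + m(159, -96) = -4 - 37 = -41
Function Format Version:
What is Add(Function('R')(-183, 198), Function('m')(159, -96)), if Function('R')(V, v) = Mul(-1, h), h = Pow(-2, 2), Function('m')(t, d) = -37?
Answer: -41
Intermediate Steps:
h = 4
Function('R')(V, v) = -4 (Function('R')(V, v) = Mul(-1, 4) = -4)
Add(Function('R')(-183, 198), Function('m')(159, -96)) = Add(-4, -37) = -41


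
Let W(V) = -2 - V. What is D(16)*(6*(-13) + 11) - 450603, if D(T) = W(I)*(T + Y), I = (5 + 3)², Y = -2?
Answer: -388695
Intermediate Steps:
I = 64 (I = 8² = 64)
D(T) = 132 - 66*T (D(T) = (-2 - 1*64)*(T - 2) = (-2 - 64)*(-2 + T) = -66*(-2 + T) = 132 - 66*T)
D(16)*(6*(-13) + 11) - 450603 = (132 - 66*16)*(6*(-13) + 11) - 450603 = (132 - 1056)*(-78 + 11) - 450603 = -924*(-67) - 450603 = 61908 - 450603 = -388695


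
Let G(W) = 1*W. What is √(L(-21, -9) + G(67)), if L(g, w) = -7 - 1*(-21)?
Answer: 9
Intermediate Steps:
L(g, w) = 14 (L(g, w) = -7 + 21 = 14)
G(W) = W
√(L(-21, -9) + G(67)) = √(14 + 67) = √81 = 9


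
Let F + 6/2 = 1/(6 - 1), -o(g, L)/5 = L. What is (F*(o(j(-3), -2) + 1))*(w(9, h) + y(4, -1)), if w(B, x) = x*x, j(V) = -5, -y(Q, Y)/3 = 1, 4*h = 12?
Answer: -924/5 ≈ -184.80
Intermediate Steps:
h = 3 (h = (¼)*12 = 3)
y(Q, Y) = -3 (y(Q, Y) = -3*1 = -3)
o(g, L) = -5*L
w(B, x) = x²
F = -14/5 (F = -3 + 1/(6 - 1) = -3 + 1/5 = -3 + ⅕ = -14/5 ≈ -2.8000)
(F*(o(j(-3), -2) + 1))*(w(9, h) + y(4, -1)) = (-14*(-5*(-2) + 1)/5)*(3² - 3) = (-14*(10 + 1)/5)*(9 - 3) = -14/5*11*6 = -154/5*6 = -924/5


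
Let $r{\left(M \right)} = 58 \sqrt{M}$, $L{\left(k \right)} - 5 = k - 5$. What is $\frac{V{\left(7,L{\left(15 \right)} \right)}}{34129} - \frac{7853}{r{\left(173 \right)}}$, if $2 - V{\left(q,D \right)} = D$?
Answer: $- \frac{13}{34129} - \frac{7853 \sqrt{173}}{10034} \approx -10.294$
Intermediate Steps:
$L{\left(k \right)} = k$ ($L{\left(k \right)} = 5 + \left(k - 5\right) = 5 + \left(-5 + k\right) = k$)
$V{\left(q,D \right)} = 2 - D$
$\frac{V{\left(7,L{\left(15 \right)} \right)}}{34129} - \frac{7853}{r{\left(173 \right)}} = \frac{2 - 15}{34129} - \frac{7853}{58 \sqrt{173}} = \left(2 - 15\right) \frac{1}{34129} - 7853 \frac{\sqrt{173}}{10034} = \left(-13\right) \frac{1}{34129} - \frac{7853 \sqrt{173}}{10034} = - \frac{13}{34129} - \frac{7853 \sqrt{173}}{10034}$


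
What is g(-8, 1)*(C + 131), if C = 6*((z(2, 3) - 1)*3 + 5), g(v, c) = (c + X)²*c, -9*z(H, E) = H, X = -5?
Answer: 2224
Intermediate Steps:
z(H, E) = -H/9
g(v, c) = c*(-5 + c)² (g(v, c) = (c - 5)²*c = (-5 + c)²*c = c*(-5 + c)²)
C = 8 (C = 6*((-⅑*2 - 1)*3 + 5) = 6*((-2/9 - 1)*3 + 5) = 6*(-11/9*3 + 5) = 6*(-11/3 + 5) = 6*(4/3) = 8)
g(-8, 1)*(C + 131) = (1*(-5 + 1)²)*(8 + 131) = (1*(-4)²)*139 = (1*16)*139 = 16*139 = 2224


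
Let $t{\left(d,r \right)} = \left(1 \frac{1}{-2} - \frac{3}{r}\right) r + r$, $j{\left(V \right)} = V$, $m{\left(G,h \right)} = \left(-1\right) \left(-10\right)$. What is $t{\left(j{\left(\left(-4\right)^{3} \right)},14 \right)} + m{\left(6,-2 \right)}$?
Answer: $14$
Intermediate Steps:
$m{\left(G,h \right)} = 10$
$t{\left(d,r \right)} = r + r \left(- \frac{1}{2} - \frac{3}{r}\right)$ ($t{\left(d,r \right)} = \left(1 \left(- \frac{1}{2}\right) - \frac{3}{r}\right) r + r = \left(- \frac{1}{2} - \frac{3}{r}\right) r + r = r \left(- \frac{1}{2} - \frac{3}{r}\right) + r = r + r \left(- \frac{1}{2} - \frac{3}{r}\right)$)
$t{\left(j{\left(\left(-4\right)^{3} \right)},14 \right)} + m{\left(6,-2 \right)} = \left(-3 + \frac{1}{2} \cdot 14\right) + 10 = \left(-3 + 7\right) + 10 = 4 + 10 = 14$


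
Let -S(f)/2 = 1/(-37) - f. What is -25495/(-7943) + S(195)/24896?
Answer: 737481363/228647198 ≈ 3.2254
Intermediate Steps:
S(f) = 2/37 + 2*f (S(f) = -2*(1/(-37) - f) = -2*(-1/37 - f) = 2/37 + 2*f)
-25495/(-7943) + S(195)/24896 = -25495/(-7943) + (2/37 + 2*195)/24896 = -25495*(-1/7943) + (2/37 + 390)*(1/24896) = 25495/7943 + (14432/37)*(1/24896) = 25495/7943 + 451/28786 = 737481363/228647198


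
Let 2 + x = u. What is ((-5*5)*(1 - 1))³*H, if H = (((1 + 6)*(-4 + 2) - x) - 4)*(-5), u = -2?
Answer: 0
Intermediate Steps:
x = -4 (x = -2 - 2 = -4)
H = 70 (H = (((1 + 6)*(-4 + 2) - 1*(-4)) - 4)*(-5) = ((7*(-2) + 4) - 4)*(-5) = ((-14 + 4) - 4)*(-5) = (-10 - 4)*(-5) = -14*(-5) = 70)
((-5*5)*(1 - 1))³*H = ((-5*5)*(1 - 1))³*70 = (-25*0)³*70 = 0³*70 = 0*70 = 0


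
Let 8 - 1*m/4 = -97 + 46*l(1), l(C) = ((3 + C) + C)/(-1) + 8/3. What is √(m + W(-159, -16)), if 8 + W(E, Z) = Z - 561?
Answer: √2379/3 ≈ 16.258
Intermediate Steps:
l(C) = -⅓ - 2*C (l(C) = (3 + 2*C)*(-1) + 8*(⅓) = (-3 - 2*C) + 8/3 = -⅓ - 2*C)
W(E, Z) = -569 + Z (W(E, Z) = -8 + (Z - 561) = -8 + (-561 + Z) = -569 + Z)
m = 2548/3 (m = 32 - 4*(-97 + 46*(-⅓ - 2*1)) = 32 - 4*(-97 + 46*(-⅓ - 2)) = 32 - 4*(-97 + 46*(-7/3)) = 32 - 4*(-97 - 322/3) = 32 - 4*(-613/3) = 32 + 2452/3 = 2548/3 ≈ 849.33)
√(m + W(-159, -16)) = √(2548/3 + (-569 - 16)) = √(2548/3 - 585) = √(793/3) = √2379/3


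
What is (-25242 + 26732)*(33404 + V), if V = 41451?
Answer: 111533950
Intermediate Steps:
(-25242 + 26732)*(33404 + V) = (-25242 + 26732)*(33404 + 41451) = 1490*74855 = 111533950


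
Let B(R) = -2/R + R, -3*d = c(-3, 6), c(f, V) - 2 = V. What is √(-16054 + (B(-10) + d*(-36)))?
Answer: 3*I*√44355/5 ≈ 126.36*I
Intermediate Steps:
c(f, V) = 2 + V
d = -8/3 (d = -(2 + 6)/3 = -⅓*8 = -8/3 ≈ -2.6667)
B(R) = R - 2/R
√(-16054 + (B(-10) + d*(-36))) = √(-16054 + ((-10 - 2/(-10)) - 8/3*(-36))) = √(-16054 + ((-10 - 2*(-⅒)) + 96)) = √(-16054 + ((-10 + ⅕) + 96)) = √(-16054 + (-49/5 + 96)) = √(-16054 + 431/5) = √(-79839/5) = 3*I*√44355/5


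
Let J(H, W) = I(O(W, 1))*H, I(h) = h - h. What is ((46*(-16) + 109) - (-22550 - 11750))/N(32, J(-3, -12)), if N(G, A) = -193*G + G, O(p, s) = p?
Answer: -33673/6144 ≈ -5.4806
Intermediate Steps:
I(h) = 0
J(H, W) = 0 (J(H, W) = 0*H = 0)
N(G, A) = -192*G
((46*(-16) + 109) - (-22550 - 11750))/N(32, J(-3, -12)) = ((46*(-16) + 109) - (-22550 - 11750))/((-192*32)) = ((-736 + 109) - 1*(-34300))/(-6144) = (-627 + 34300)*(-1/6144) = 33673*(-1/6144) = -33673/6144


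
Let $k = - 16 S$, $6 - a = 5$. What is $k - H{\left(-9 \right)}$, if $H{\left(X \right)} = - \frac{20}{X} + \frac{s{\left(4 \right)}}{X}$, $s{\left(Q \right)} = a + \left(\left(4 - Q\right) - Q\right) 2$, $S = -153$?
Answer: $2445$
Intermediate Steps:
$a = 1$ ($a = 6 - 5 = 1$)
$s{\left(Q \right)} = 9 - 4 Q$ ($s{\left(Q \right)} = 1 + \left(\left(4 - Q\right) - Q\right) 2 = 1 + \left(4 - 2 Q\right) 2 = 1 - \left(-8 + 4 Q\right) = 9 - 4 Q$)
$H{\left(X \right)} = - \frac{27}{X}$ ($H{\left(X \right)} = - \frac{20}{X} + \frac{9 - 16}{X} = - \frac{20}{X} - \frac{7}{X} = - \frac{27}{X}$)
$k = 2448$ ($k = \left(-16\right) \left(-153\right) = 2448$)
$k - H{\left(-9 \right)} = 2448 - - \frac{27}{-9} = 2448 - \left(-27\right) \left(- \frac{1}{9}\right) = 2448 - 3 = 2445$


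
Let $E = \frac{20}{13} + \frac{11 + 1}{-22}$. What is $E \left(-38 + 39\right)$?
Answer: $\frac{142}{143} \approx 0.99301$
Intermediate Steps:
$E = \frac{142}{143}$ ($E = 20 \cdot \frac{1}{13} + 12 \left(- \frac{1}{22}\right) = \frac{20}{13} - \frac{6}{11} = \frac{142}{143} \approx 0.99301$)
$E \left(-38 + 39\right) = \frac{142 \left(-38 + 39\right)}{143} = \frac{142}{143} \cdot 1 = \frac{142}{143}$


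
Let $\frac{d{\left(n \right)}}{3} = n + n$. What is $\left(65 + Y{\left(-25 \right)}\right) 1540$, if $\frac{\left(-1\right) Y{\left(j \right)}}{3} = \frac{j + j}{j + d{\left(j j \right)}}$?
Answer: $\frac{14924140}{149} \approx 1.0016 \cdot 10^{5}$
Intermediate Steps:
$d{\left(n \right)} = 6 n$ ($d{\left(n \right)} = 3 \left(n + n\right) = 3 \cdot 2 n = 6 n$)
$Y{\left(j \right)} = - \frac{6 j}{j + 6 j^{2}}$ ($Y{\left(j \right)} = - 3 \frac{j + j}{j + 6 j j} = - 3 \frac{2 j}{j + 6 j^{2}} = - \frac{6 j}{j + 6 j^{2}}$)
$\left(65 + Y{\left(-25 \right)}\right) 1540 = \left(65 - \frac{6}{1 + 6 \left(-25\right)}\right) 1540 = \left(65 - \frac{6}{1 - 150}\right) 1540 = \left(65 - \frac{6}{-149}\right) 1540 = \left(65 - - \frac{6}{149}\right) 1540 = \left(65 + \frac{6}{149}\right) 1540 = \frac{9691}{149} \cdot 1540 = \frac{14924140}{149}$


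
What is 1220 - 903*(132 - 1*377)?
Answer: 222455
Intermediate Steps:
1220 - 903*(132 - 1*377) = 1220 - 903*(132 - 377) = 1220 - 903*(-245) = 1220 + 221235 = 222455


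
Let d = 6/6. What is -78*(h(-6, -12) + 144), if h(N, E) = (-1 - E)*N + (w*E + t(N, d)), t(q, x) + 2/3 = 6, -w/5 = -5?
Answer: 16900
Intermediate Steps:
w = 25 (w = -5*(-5) = 25)
d = 1 (d = 6*(⅙) = 1)
t(q, x) = 16/3 (t(q, x) = -⅔ + 6 = 16/3)
h(N, E) = 16/3 + 25*E + N*(-1 - E) (h(N, E) = (-1 - E)*N + (25*E + 16/3) = N*(-1 - E) + (16/3 + 25*E) = 16/3 + 25*E + N*(-1 - E))
-78*(h(-6, -12) + 144) = -78*((16/3 - 1*(-6) + 25*(-12) - 1*(-12)*(-6)) + 144) = -78*((16/3 + 6 - 300 - 72) + 144) = -78*(-1082/3 + 144) = -78*(-650/3) = 16900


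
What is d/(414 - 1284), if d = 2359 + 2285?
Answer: -774/145 ≈ -5.3379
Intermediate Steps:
d = 4644
d/(414 - 1284) = 4644/(414 - 1284) = 4644/(-870) = 4644*(-1/870) = -774/145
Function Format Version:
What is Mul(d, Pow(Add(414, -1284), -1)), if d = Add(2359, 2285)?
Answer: Rational(-774, 145) ≈ -5.3379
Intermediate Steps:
d = 4644
Mul(d, Pow(Add(414, -1284), -1)) = Mul(4644, Pow(Add(414, -1284), -1)) = Mul(4644, Pow(-870, -1)) = Mul(4644, Rational(-1, 870)) = Rational(-774, 145)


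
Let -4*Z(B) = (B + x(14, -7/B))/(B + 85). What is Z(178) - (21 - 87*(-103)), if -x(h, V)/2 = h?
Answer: -4724607/526 ≈ -8982.1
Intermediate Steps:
x(h, V) = -2*h
Z(B) = -(-28 + B)/(4*(85 + B)) (Z(B) = -(B - 2*14)/(4*(B + 85)) = -(B - 28)/(4*(85 + B)) = -(-28 + B)/(4*(85 + B)))
Z(178) - (21 - 87*(-103)) = (28 - 1*178)/(4*(85 + 178)) - (21 - 87*(-103)) = (¼)*(28 - 178)/263 - (21 + 8961) = (¼)*(1/263)*(-150) - 1*8982 = -75/526 - 8982 = -4724607/526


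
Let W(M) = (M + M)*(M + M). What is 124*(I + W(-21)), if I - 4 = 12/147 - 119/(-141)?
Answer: 1515466868/6909 ≈ 2.1935e+5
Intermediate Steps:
W(M) = 4*M² (W(M) = (2*M)*(2*M) = 4*M²)
I = 34031/6909 (I = 4 + (12/147 - 119/(-141)) = 4 + (12*(1/147) - 119*(-1/141)) = 4 + (4/49 + 119/141) = 4 + 6395/6909 = 34031/6909 ≈ 4.9256)
124*(I + W(-21)) = 124*(34031/6909 + 4*(-21)²) = 124*(34031/6909 + 4*441) = 124*(34031/6909 + 1764) = 124*(12221507/6909) = 1515466868/6909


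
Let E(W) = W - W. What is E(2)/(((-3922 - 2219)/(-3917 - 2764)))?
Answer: 0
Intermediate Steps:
E(W) = 0
E(2)/(((-3922 - 2219)/(-3917 - 2764))) = 0/(((-3922 - 2219)/(-3917 - 2764))) = 0/((-6141/(-6681))) = 0/((-6141*(-1/6681))) = 0/(2047/2227) = 0*(2227/2047) = 0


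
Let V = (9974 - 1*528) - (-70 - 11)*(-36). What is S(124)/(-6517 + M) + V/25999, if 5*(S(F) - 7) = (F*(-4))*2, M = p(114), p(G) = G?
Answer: 233938993/832357985 ≈ 0.28106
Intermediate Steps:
M = 114
S(F) = 7 - 8*F/5 (S(F) = 7 + ((F*(-4))*2)/5 = 7 + (-4*F*2)/5 = 7 + (-8*F)/5 = 7 - 8*F/5)
V = 6530 (V = (9974 - 528) - (-81)*(-36) = 9446 - 1*2916 = 9446 - 2916 = 6530)
S(124)/(-6517 + M) + V/25999 = (7 - 8/5*124)/(-6517 + 114) + 6530/25999 = (7 - 992/5)/(-6403) + 6530*(1/25999) = -957/5*(-1/6403) + 6530/25999 = 957/32015 + 6530/25999 = 233938993/832357985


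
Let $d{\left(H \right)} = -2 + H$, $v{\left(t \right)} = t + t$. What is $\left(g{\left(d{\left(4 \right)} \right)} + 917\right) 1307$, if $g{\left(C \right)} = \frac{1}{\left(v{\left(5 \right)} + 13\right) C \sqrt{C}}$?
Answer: $1198519 + \frac{1307 \sqrt{2}}{92} \approx 1.1985 \cdot 10^{6}$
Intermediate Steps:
$v{\left(t \right)} = 2 t$
$g{\left(C \right)} = \frac{1}{23 C^{\frac{3}{2}}}$ ($g{\left(C \right)} = \frac{1}{\left(2 \cdot 5 + 13\right) C \sqrt{C}} = \frac{1}{\left(10 + 13\right) C^{\frac{3}{2}}} = \frac{1}{23 C^{\frac{3}{2}}}$)
$\left(g{\left(d{\left(4 \right)} \right)} + 917\right) 1307 = \left(\frac{1}{23 \left(-2 + 4\right)^{\frac{3}{2}}} + 917\right) 1307 = \left(\frac{1}{23 \cdot 2 \sqrt{2}} + 917\right) 1307 = \left(\frac{\frac{1}{4} \sqrt{2}}{23} + 917\right) 1307 = \left(\frac{\sqrt{2}}{92} + 917\right) 1307 = \left(917 + \frac{\sqrt{2}}{92}\right) 1307 = 1198519 + \frac{1307 \sqrt{2}}{92}$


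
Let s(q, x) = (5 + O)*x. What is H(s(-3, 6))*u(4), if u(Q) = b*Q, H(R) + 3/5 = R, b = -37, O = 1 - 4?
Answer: -8436/5 ≈ -1687.2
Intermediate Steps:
O = -3
s(q, x) = 2*x (s(q, x) = (5 - 3)*x = 2*x)
H(R) = -⅗ + R
u(Q) = -37*Q
H(s(-3, 6))*u(4) = (-⅗ + 2*6)*(-37*4) = (-⅗ + 12)*(-148) = (57/5)*(-148) = -8436/5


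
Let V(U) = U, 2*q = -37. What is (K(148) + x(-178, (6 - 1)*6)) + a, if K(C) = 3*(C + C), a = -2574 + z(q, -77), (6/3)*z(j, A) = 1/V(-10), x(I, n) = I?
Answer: -37281/20 ≈ -1864.1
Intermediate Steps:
q = -37/2 (q = (½)*(-37) = -37/2 ≈ -18.500)
z(j, A) = -1/20 (z(j, A) = (½)/(-10) = (½)*(-⅒) = -1/20)
a = -51481/20 (a = -2574 - 1/20 = -51481/20 ≈ -2574.1)
K(C) = 6*C (K(C) = 3*(2*C) = 6*C)
(K(148) + x(-178, (6 - 1)*6)) + a = (6*148 - 178) - 51481/20 = (888 - 178) - 51481/20 = 710 - 51481/20 = -37281/20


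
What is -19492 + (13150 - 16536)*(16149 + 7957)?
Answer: -81642408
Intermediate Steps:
-19492 + (13150 - 16536)*(16149 + 7957) = -19492 - 3386*24106 = -19492 - 81622916 = -81642408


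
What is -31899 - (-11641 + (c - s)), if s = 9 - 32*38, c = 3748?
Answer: -25213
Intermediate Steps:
s = -1207 (s = 9 - 1216 = -1207)
-31899 - (-11641 + (c - s)) = -31899 - (-11641 + (3748 - 1*(-1207))) = -31899 - (-11641 + (3748 + 1207)) = -31899 - (-11641 + 4955) = -31899 - 1*(-6686) = -31899 + 6686 = -25213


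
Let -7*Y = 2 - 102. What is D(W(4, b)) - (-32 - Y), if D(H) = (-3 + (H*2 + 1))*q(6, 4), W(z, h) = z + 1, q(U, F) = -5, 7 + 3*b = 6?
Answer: 44/7 ≈ 6.2857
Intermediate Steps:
b = -⅓ (b = -7/3 + (⅓)*6 = -7/3 + 2 = -⅓ ≈ -0.33333)
Y = 100/7 (Y = -(2 - 102)/7 = -⅐*(-100) = 100/7 ≈ 14.286)
W(z, h) = 1 + z
D(H) = 10 - 10*H (D(H) = (-3 + (H*2 + 1))*(-5) = (-3 + (2*H + 1))*(-5) = (-3 + (1 + 2*H))*(-5) = (-2 + 2*H)*(-5) = 10 - 10*H)
D(W(4, b)) - (-32 - Y) = (10 - 10*(1 + 4)) - (-32 - 1*100/7) = (10 - 10*5) - (-32 - 100/7) = (10 - 50) - 1*(-324/7) = -40 + 324/7 = 44/7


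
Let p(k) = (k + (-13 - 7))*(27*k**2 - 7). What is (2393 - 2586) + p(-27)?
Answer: -924965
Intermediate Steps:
p(k) = (-20 + k)*(-7 + 27*k**2) (p(k) = (k - 20)*(-7 + 27*k**2) = (-20 + k)*(-7 + 27*k**2))
(2393 - 2586) + p(-27) = (2393 - 2586) + (140 - 540*(-27)**2 - 7*(-27) + 27*(-27)**3) = -193 + (140 - 540*729 + 189 + 27*(-19683)) = -193 + (140 - 393660 + 189 - 531441) = -193 - 924772 = -924965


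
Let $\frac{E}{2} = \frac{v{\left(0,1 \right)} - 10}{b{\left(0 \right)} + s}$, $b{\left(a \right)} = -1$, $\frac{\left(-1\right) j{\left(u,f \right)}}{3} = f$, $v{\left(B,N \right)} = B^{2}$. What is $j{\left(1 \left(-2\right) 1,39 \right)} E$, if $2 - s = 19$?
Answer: $-130$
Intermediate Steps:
$j{\left(u,f \right)} = - 3 f$
$s = -17$ ($s = 2 - 19 = -17$)
$E = \frac{10}{9}$ ($E = 2 \frac{0^{2} - 10}{-1 - 17} = 2 \frac{0 - 10}{-18} = 2 \left(\left(-10\right) \left(- \frac{1}{18}\right)\right) = 2 \cdot \frac{5}{9} = \frac{10}{9} \approx 1.1111$)
$j{\left(1 \left(-2\right) 1,39 \right)} E = \left(-3\right) 39 \cdot \frac{10}{9} = \left(-117\right) \frac{10}{9} = -130$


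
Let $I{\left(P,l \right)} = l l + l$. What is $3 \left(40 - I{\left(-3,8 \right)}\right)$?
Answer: $-96$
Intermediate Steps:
$I{\left(P,l \right)} = l + l^{2}$ ($I{\left(P,l \right)} = l^{2} + l = l + l^{2}$)
$3 \left(40 - I{\left(-3,8 \right)}\right) = 3 \left(40 - 8 \left(1 + 8\right)\right) = 3 \left(40 - 8 \cdot 9\right) = 3 \left(40 - 72\right) = 3 \left(-32\right) = -96$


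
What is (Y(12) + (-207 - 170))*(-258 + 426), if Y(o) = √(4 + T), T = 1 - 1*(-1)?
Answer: -63336 + 168*√6 ≈ -62925.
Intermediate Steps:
T = 2 (T = 1 + 1 = 2)
Y(o) = √6 (Y(o) = √(4 + 2) = √6)
(Y(12) + (-207 - 170))*(-258 + 426) = (√6 + (-207 - 170))*(-258 + 426) = (√6 - 377)*168 = (-377 + √6)*168 = -63336 + 168*√6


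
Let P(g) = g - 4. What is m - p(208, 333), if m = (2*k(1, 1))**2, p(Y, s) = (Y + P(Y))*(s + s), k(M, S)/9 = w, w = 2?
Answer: -273096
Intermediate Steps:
k(M, S) = 18 (k(M, S) = 9*2 = 18)
P(g) = -4 + g
p(Y, s) = 2*s*(-4 + 2*Y) (p(Y, s) = (Y + (-4 + Y))*(s + s) = (-4 + 2*Y)*(2*s) = 2*s*(-4 + 2*Y))
m = 1296 (m = (2*18)**2 = 36**2 = 1296)
m - p(208, 333) = 1296 - 4*333*(-2 + 208) = 1296 - 4*333*206 = 1296 - 1*274392 = 1296 - 274392 = -273096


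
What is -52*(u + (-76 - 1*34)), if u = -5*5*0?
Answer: 5720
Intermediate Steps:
u = 0 (u = -25*0 = 0)
-52*(u + (-76 - 1*34)) = -52*(0 + (-76 - 1*34)) = -52*(0 + (-76 - 34)) = -52*(0 - 110) = -52*(-110) = 5720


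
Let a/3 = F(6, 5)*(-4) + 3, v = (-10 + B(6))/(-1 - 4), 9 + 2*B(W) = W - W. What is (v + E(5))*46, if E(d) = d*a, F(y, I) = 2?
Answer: -16583/5 ≈ -3316.6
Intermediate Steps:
B(W) = -9/2 (B(W) = -9/2 + (W - W)/2 = -9/2 + (½)*0 = -9/2 + 0 = -9/2)
v = 29/10 (v = (-10 - 9/2)/(-1 - 4) = -29/2/(-5) = -29/2*(-⅕) = 29/10 ≈ 2.9000)
a = -15 (a = 3*(2*(-4) + 3) = 3*(-8 + 3) = 3*(-5) = -15)
E(d) = -15*d (E(d) = d*(-15) = -15*d)
(v + E(5))*46 = (29/10 - 15*5)*46 = (29/10 - 75)*46 = -721/10*46 = -16583/5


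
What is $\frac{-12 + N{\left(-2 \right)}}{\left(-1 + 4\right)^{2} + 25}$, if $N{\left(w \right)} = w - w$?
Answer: $- \frac{6}{17} \approx -0.35294$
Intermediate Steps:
$N{\left(w \right)} = 0$
$\frac{-12 + N{\left(-2 \right)}}{\left(-1 + 4\right)^{2} + 25} = \frac{-12 + 0}{\left(-1 + 4\right)^{2} + 25} = \frac{1}{3^{2} + 25} \left(-12\right) = \frac{1}{9 + 25} \left(-12\right) = \frac{1}{34} \left(-12\right) = - \frac{6}{17}$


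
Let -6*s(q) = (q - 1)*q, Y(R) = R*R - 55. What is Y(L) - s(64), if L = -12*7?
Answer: 7673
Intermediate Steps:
L = -84
Y(R) = -55 + R² (Y(R) = R² - 55 = -55 + R²)
s(q) = -q*(-1 + q)/6 (s(q) = -(q - 1)*q/6 = -(-1 + q)*q/6 = -q*(-1 + q)/6)
Y(L) - s(64) = (-55 + (-84)²) - 64*(1 - 1*64)/6 = (-55 + 7056) - 64*(1 - 64)/6 = 7001 - 64*(-63)/6 = 7001 - 1*(-672) = 7001 + 672 = 7673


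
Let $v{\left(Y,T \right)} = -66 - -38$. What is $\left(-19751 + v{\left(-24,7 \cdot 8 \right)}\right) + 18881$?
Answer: $-898$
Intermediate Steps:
$v{\left(Y,T \right)} = -28$ ($v{\left(Y,T \right)} = -66 + 38 = -28$)
$\left(-19751 + v{\left(-24,7 \cdot 8 \right)}\right) + 18881 = \left(-19751 - 28\right) + 18881 = -19779 + 18881 = -898$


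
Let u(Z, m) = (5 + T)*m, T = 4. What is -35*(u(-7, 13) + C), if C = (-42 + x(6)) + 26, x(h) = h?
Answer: -3745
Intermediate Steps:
u(Z, m) = 9*m (u(Z, m) = (5 + 4)*m = 9*m)
C = -10 (C = (-42 + 6) + 26 = -36 + 26 = -10)
-35*(u(-7, 13) + C) = -35*(9*13 - 10) = -35*(117 - 10) = -35*107 = -3745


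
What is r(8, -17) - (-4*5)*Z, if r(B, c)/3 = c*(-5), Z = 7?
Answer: 395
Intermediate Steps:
r(B, c) = -15*c (r(B, c) = 3*(c*(-5)) = 3*(-5*c) = -15*c)
r(8, -17) - (-4*5)*Z = -15*(-17) - (-4*5)*7 = 255 - (-20)*7 = 255 - 1*(-140) = 255 + 140 = 395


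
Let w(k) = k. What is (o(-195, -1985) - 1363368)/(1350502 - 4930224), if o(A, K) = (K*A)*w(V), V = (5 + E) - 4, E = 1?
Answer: 294609/1789861 ≈ 0.16460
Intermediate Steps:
V = 2 (V = (5 + 1) - 4 = 6 - 4 = 2)
o(A, K) = 2*A*K (o(A, K) = (K*A)*2 = (A*K)*2 = 2*A*K)
(o(-195, -1985) - 1363368)/(1350502 - 4930224) = (2*(-195)*(-1985) - 1363368)/(1350502 - 4930224) = (774150 - 1363368)/(-3579722) = -589218*(-1/3579722) = 294609/1789861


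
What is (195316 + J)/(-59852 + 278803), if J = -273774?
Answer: -78458/218951 ≈ -0.35834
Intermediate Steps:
(195316 + J)/(-59852 + 278803) = (195316 - 273774)/(-59852 + 278803) = -78458/218951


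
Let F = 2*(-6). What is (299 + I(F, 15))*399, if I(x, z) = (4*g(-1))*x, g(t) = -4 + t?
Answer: 215061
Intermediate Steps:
F = -12
I(x, z) = -20*x (I(x, z) = (4*(-4 - 1))*x = (4*(-5))*x = -20*x)
(299 + I(F, 15))*399 = (299 - 20*(-12))*399 = (299 + 240)*399 = 539*399 = 215061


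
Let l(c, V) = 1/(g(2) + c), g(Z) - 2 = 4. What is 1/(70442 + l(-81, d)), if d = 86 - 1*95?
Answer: 75/5283149 ≈ 1.4196e-5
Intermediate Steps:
g(Z) = 6 (g(Z) = 2 + 4 = 6)
d = -9 (d = 86 - 95 = -9)
l(c, V) = 1/(6 + c)
1/(70442 + l(-81, d)) = 1/(70442 + 1/(6 - 81)) = 1/(70442 + 1/(-75)) = 1/(70442 - 1/75) = 1/(5283149/75) = 75/5283149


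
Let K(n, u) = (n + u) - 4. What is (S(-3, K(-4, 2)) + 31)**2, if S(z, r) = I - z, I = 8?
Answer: 1764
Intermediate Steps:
K(n, u) = -4 + n + u
S(z, r) = 8 - z
(S(-3, K(-4, 2)) + 31)**2 = ((8 - 1*(-3)) + 31)**2 = ((8 + 3) + 31)**2 = (11 + 31)**2 = 42**2 = 1764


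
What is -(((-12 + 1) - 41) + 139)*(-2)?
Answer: 174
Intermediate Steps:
-(((-12 + 1) - 41) + 139)*(-2) = -((-11 - 41) + 139)*(-2) = -(-52 + 139)*(-2) = -87*(-2) = -1*(-174) = 174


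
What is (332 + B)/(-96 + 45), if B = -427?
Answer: 95/51 ≈ 1.8627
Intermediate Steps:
(332 + B)/(-96 + 45) = (332 - 427)/(-96 + 45) = -95/(-51) = -95*(-1/51) = 95/51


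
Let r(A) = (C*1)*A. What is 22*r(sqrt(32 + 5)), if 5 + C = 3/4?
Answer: -187*sqrt(37)/2 ≈ -568.74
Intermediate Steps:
C = -17/4 (C = -5 + 3/4 = -17/4 ≈ -4.2500)
r(A) = -17*A/4 (r(A) = (-17/4*1)*A = -17*A/4)
22*r(sqrt(32 + 5)) = 22*(-17*sqrt(32 + 5)/4) = 22*(-17*sqrt(37)/4) = -187*sqrt(37)/2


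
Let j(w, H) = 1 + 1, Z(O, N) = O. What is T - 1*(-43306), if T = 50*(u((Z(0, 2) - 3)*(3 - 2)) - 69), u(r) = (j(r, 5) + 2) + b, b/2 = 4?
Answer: 40456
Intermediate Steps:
j(w, H) = 2
b = 8 (b = 2*4 = 8)
u(r) = 12 (u(r) = (2 + 2) + 8 = 4 + 8 = 12)
T = -2850 (T = 50*(12 - 69) = 50*(-57) = -2850)
T - 1*(-43306) = -2850 - 1*(-43306) = -2850 + 43306 = 40456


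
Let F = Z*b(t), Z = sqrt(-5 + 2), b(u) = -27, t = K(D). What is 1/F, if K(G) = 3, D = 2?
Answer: I*sqrt(3)/81 ≈ 0.021383*I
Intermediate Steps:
t = 3
Z = I*sqrt(3) (Z = sqrt(-3) = I*sqrt(3) ≈ 1.732*I)
F = -27*I*sqrt(3) (F = (I*sqrt(3))*(-27) = -27*I*sqrt(3) ≈ -46.765*I)
1/F = 1/(-27*I*sqrt(3)) = I*sqrt(3)/81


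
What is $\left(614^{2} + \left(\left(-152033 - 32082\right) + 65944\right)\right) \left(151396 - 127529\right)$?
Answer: $6177376275$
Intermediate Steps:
$\left(614^{2} + \left(\left(-152033 - 32082\right) + 65944\right)\right) \left(151396 - 127529\right) = \left(376996 + \left(-184115 + 65944\right)\right) 23867 = \left(376996 - 118171\right) 23867 = 258825 \cdot 23867 = 6177376275$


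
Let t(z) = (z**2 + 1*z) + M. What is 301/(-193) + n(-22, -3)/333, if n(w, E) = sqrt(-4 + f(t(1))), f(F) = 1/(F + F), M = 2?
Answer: -301/193 + I*sqrt(62)/1332 ≈ -1.5596 + 0.0059114*I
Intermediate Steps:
t(z) = 2 + z + z**2 (t(z) = (z**2 + 1*z) + 2 = (z**2 + z) + 2 = (z + z**2) + 2 = 2 + z + z**2)
f(F) = 1/(2*F)
n(w, E) = I*sqrt(62)/4 (n(w, E) = sqrt(-4 + 1/(2*(2 + 1 + 1**2))) = sqrt(-4 + 1/(2*(2 + 1 + 1))) = sqrt(-4 + (1/2)/4) = sqrt(-4 + (1/2)*(1/4)) = sqrt(-4 + 1/8) = sqrt(-31/8) = I*sqrt(62)/4)
301/(-193) + n(-22, -3)/333 = 301/(-193) + (I*sqrt(62)/4)/333 = 301*(-1/193) + (I*sqrt(62)/4)*(1/333) = -301/193 + I*sqrt(62)/1332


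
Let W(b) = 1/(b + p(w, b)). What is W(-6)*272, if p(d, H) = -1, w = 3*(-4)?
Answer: -272/7 ≈ -38.857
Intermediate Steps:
w = -12
W(b) = 1/(-1 + b) (W(b) = 1/(b - 1) = 1/(-1 + b))
W(-6)*272 = 272/(-1 - 6) = 272/(-7) = -⅐*272 = -272/7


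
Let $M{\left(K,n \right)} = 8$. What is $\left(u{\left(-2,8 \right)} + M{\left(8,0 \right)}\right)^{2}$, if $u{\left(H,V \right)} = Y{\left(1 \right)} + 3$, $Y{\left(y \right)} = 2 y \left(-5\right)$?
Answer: $1$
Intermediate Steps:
$Y{\left(y \right)} = - 10 y$
$u{\left(H,V \right)} = -7$ ($u{\left(H,V \right)} = \left(-10\right) 1 + 3 = -10 + 3 = -7$)
$\left(u{\left(-2,8 \right)} + M{\left(8,0 \right)}\right)^{2} = \left(-7 + 8\right)^{2} = 1^{2} = 1$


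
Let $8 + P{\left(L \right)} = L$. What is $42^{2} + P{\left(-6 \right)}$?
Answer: $1750$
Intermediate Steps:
$P{\left(L \right)} = -8 + L$
$42^{2} + P{\left(-6 \right)} = 42^{2} - 14 = 1764 - 14 = 1750$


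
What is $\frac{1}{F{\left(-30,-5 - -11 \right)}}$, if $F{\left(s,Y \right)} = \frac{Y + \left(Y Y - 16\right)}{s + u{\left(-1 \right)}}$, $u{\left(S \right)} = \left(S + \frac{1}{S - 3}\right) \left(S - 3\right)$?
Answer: $- \frac{25}{26} \approx -0.96154$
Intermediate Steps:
$u{\left(S \right)} = \left(-3 + S\right) \left(S + \frac{1}{-3 + S}\right)$ ($u{\left(S \right)} = \left(S + \frac{1}{-3 + S}\right) \left(-3 + S\right) = \left(-3 + S\right) \left(S + \frac{1}{-3 + S}\right)$)
$F{\left(s,Y \right)} = \frac{-16 + Y + Y^{2}}{5 + s}$ ($F{\left(s,Y \right)} = \frac{Y + \left(Y Y - 16\right)}{s + \left(1 + \left(-1\right)^{2} - -3\right)} = \frac{Y + \left(Y^{2} - 16\right)}{s + \left(1 + 1 + 3\right)} = \frac{Y + \left(-16 + Y^{2}\right)}{s + 5} = \frac{-16 + Y + Y^{2}}{5 + s}$)
$\frac{1}{F{\left(-30,-5 - -11 \right)}} = \frac{1}{\frac{1}{5 - 30} \left(-16 - -6 + \left(-5 - -11\right)^{2}\right)} = \frac{1}{\frac{1}{-25} \left(-16 + \left(-5 + 11\right) + \left(-5 + 11\right)^{2}\right)} = \frac{1}{\left(- \frac{1}{25}\right) \left(-16 + 6 + 6^{2}\right)} = \frac{1}{\left(- \frac{1}{25}\right) \left(-16 + 6 + 36\right)} = \frac{1}{\left(- \frac{1}{25}\right) 26} = \frac{1}{- \frac{26}{25}} = - \frac{25}{26}$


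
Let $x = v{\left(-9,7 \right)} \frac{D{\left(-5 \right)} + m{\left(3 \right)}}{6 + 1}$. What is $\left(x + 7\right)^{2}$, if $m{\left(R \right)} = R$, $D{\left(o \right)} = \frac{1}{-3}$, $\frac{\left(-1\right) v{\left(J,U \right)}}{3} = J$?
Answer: $\frac{14641}{49} \approx 298.8$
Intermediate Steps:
$v{\left(J,U \right)} = - 3 J$
$D{\left(o \right)} = - \frac{1}{3}$
$x = \frac{72}{7}$ ($x = \left(-3\right) \left(-9\right) \frac{- \frac{1}{3} + 3}{6 + 1} = 27 \frac{8}{3 \cdot 7} = 27 \cdot \frac{8}{3} \cdot \frac{1}{7} = 27 \cdot \frac{8}{21} = \frac{72}{7} \approx 10.286$)
$\left(x + 7\right)^{2} = \left(\frac{72}{7} + 7\right)^{2} = \left(\frac{121}{7}\right)^{2} = \frac{14641}{49}$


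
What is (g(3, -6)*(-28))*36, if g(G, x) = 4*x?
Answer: 24192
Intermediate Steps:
(g(3, -6)*(-28))*36 = ((4*(-6))*(-28))*36 = -24*(-28)*36 = 672*36 = 24192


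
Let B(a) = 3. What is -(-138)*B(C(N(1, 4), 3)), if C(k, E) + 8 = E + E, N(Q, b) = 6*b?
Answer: 414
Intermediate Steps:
C(k, E) = -8 + 2*E (C(k, E) = -8 + (E + E) = -8 + 2*E)
-(-138)*B(C(N(1, 4), 3)) = -(-138)*3 = -1*(-414) = 414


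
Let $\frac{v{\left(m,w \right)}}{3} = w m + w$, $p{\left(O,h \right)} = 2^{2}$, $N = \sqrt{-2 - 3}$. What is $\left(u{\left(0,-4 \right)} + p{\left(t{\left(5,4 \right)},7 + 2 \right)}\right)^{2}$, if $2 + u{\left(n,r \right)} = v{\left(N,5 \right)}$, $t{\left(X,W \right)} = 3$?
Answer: $-836 + 510 i \sqrt{5} \approx -836.0 + 1140.4 i$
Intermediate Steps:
$N = i \sqrt{5}$ ($N = \sqrt{-5} = i \sqrt{5} \approx 2.2361 i$)
$p{\left(O,h \right)} = 4$
$v{\left(m,w \right)} = 3 w + 3 m w$ ($v{\left(m,w \right)} = 3 \left(w m + w\right) = 3 \left(m w + w\right) = 3 \left(w + m w\right) = 3 w + 3 m w$)
$u{\left(n,r \right)} = 13 + 15 i \sqrt{5}$ ($u{\left(n,r \right)} = -2 + 3 \cdot 5 \left(1 + i \sqrt{5}\right) = -2 + \left(15 + 15 i \sqrt{5}\right) = 13 + 15 i \sqrt{5}$)
$\left(u{\left(0,-4 \right)} + p{\left(t{\left(5,4 \right)},7 + 2 \right)}\right)^{2} = \left(\left(13 + 15 i \sqrt{5}\right) + 4\right)^{2} = \left(17 + 15 i \sqrt{5}\right)^{2}$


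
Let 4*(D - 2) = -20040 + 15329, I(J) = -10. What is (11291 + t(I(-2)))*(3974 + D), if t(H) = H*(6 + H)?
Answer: 126827883/4 ≈ 3.1707e+7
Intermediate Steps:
D = -4703/4 (D = 2 + (-20040 + 15329)/4 = 2 + (¼)*(-4711) = 2 - 4711/4 = -4703/4 ≈ -1175.8)
(11291 + t(I(-2)))*(3974 + D) = (11291 - 10*(6 - 10))*(3974 - 4703/4) = (11291 - 10*(-4))*(11193/4) = (11291 + 40)*(11193/4) = 11331*(11193/4) = 126827883/4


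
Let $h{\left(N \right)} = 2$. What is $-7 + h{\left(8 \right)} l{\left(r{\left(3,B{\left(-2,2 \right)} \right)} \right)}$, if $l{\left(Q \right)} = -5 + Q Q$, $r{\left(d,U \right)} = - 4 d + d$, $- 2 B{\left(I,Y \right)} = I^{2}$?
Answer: $145$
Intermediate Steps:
$B{\left(I,Y \right)} = - \frac{I^{2}}{2}$
$r{\left(d,U \right)} = - 3 d$
$l{\left(Q \right)} = -5 + Q^{2}$
$-7 + h{\left(8 \right)} l{\left(r{\left(3,B{\left(-2,2 \right)} \right)} \right)} = -7 + 2 \left(-5 + \left(\left(-3\right) 3\right)^{2}\right) = -7 + 2 \left(-5 + \left(-9\right)^{2}\right) = -7 + 2 \left(-5 + 81\right) = -7 + 2 \cdot 76 = -7 + 152 = 145$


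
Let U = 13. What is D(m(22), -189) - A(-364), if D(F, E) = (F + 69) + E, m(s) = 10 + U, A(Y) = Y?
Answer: 267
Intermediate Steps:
m(s) = 23 (m(s) = 10 + 13 = 23)
D(F, E) = 69 + E + F (D(F, E) = (69 + F) + E = 69 + E + F)
D(m(22), -189) - A(-364) = (69 - 189 + 23) - 1*(-364) = -97 + 364 = 267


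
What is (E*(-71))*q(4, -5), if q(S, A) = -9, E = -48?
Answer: -30672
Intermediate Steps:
(E*(-71))*q(4, -5) = -48*(-71)*(-9) = 3408*(-9) = -30672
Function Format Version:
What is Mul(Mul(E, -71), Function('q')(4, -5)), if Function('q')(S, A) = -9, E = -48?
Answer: -30672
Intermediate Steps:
Mul(Mul(E, -71), Function('q')(4, -5)) = Mul(Mul(-48, -71), -9) = Mul(3408, -9) = -30672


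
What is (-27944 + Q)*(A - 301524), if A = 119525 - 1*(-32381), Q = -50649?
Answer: 11758927474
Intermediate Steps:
A = 151906 (A = 119525 + 32381 = 151906)
(-27944 + Q)*(A - 301524) = (-27944 - 50649)*(151906 - 301524) = -78593*(-149618) = 11758927474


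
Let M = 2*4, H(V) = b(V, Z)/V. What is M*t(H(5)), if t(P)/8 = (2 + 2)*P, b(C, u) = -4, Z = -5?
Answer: -1024/5 ≈ -204.80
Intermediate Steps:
H(V) = -4/V
M = 8
t(P) = 32*P (t(P) = 8*((2 + 2)*P) = 8*(4*P) = 32*P)
M*t(H(5)) = 8*(32*(-4/5)) = 8*(32*(-4*⅕)) = 8*(32*(-⅘)) = 8*(-128/5) = -1024/5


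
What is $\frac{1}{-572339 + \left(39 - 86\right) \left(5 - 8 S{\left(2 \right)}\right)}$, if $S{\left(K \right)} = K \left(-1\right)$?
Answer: $- \frac{1}{573326} \approx -1.7442 \cdot 10^{-6}$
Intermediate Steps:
$S{\left(K \right)} = - K$
$\frac{1}{-572339 + \left(39 - 86\right) \left(5 - 8 S{\left(2 \right)}\right)} = \frac{1}{-572339 + \left(39 - 86\right) \left(5 - 8 \left(\left(-1\right) 2\right)\right)} = \frac{1}{-572339 - 47 \left(5 - -16\right)} = \frac{1}{-572339 - 47 \left(5 + 16\right)} = \frac{1}{-572339 - 987} = \frac{1}{-573326} = - \frac{1}{573326}$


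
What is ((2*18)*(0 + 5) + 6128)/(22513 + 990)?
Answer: 332/1237 ≈ 0.26839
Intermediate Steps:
((2*18)*(0 + 5) + 6128)/(22513 + 990) = (36*5 + 6128)/23503 = (180 + 6128)*(1/23503) = 6308*(1/23503) = 332/1237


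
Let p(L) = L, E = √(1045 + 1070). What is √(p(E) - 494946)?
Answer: √(-494946 + 3*√235) ≈ 703.49*I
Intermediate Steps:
E = 3*√235 (E = √2115 = 3*√235 ≈ 45.989)
√(p(E) - 494946) = √(3*√235 - 494946) = √(-494946 + 3*√235)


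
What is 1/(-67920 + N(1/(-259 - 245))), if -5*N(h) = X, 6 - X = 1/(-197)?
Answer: -985/66902383 ≈ -1.4723e-5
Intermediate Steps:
X = 1183/197 (X = 6 - 1/(-197) = 6 - 1*(-1/197) = 6 + 1/197 = 1183/197 ≈ 6.0051)
N(h) = -1183/985 (N(h) = -⅕*1183/197 = -1183/985)
1/(-67920 + N(1/(-259 - 245))) = 1/(-67920 - 1183/985) = 1/(-66902383/985) = -985/66902383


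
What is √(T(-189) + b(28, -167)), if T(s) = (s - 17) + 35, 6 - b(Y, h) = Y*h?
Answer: √4511 ≈ 67.164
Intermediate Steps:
b(Y, h) = 6 - Y*h
T(s) = 18 + s (T(s) = (-17 + s) + 35 = 18 + s)
√(T(-189) + b(28, -167)) = √((18 - 189) + (6 - 1*28*(-167))) = √(-171 + (6 + 4676)) = √(-171 + 4682) = √4511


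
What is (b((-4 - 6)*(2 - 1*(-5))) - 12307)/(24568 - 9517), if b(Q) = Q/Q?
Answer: -4102/5017 ≈ -0.81762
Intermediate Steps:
b(Q) = 1
(b((-4 - 6)*(2 - 1*(-5))) - 12307)/(24568 - 9517) = (1 - 12307)/(24568 - 9517) = -12306/15051 = -12306*1/15051 = -4102/5017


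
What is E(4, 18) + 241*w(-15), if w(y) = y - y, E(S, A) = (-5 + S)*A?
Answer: -18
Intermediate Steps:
E(S, A) = A*(-5 + S)
w(y) = 0
E(4, 18) + 241*w(-15) = 18*(-5 + 4) + 241*0 = 18*(-1) + 0 = -18 + 0 = -18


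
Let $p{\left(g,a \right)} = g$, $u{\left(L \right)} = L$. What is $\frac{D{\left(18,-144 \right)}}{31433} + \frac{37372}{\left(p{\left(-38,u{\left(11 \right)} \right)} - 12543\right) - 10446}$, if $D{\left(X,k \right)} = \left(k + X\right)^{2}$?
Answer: $- \frac{809137424}{723807691} \approx -1.1179$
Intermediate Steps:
$D{\left(X,k \right)} = \left(X + k\right)^{2}$
$\frac{D{\left(18,-144 \right)}}{31433} + \frac{37372}{\left(p{\left(-38,u{\left(11 \right)} \right)} - 12543\right) - 10446} = \frac{\left(18 - 144\right)^{2}}{31433} + \frac{37372}{\left(-38 - 12543\right) - 10446} = \left(-126\right)^{2} \cdot \frac{1}{31433} + \frac{37372}{-12581 - 10446} = 15876 \cdot \frac{1}{31433} + \frac{37372}{-23027} = \frac{15876}{31433} + 37372 \left(- \frac{1}{23027}\right) = \frac{15876}{31433} - \frac{37372}{23027} = - \frac{809137424}{723807691}$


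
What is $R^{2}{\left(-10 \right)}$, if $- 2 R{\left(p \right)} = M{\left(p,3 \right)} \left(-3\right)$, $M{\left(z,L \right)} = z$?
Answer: $225$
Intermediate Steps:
$R{\left(p \right)} = \frac{3 p}{2}$ ($R{\left(p \right)} = - \frac{p \left(-3\right)}{2} = - \frac{\left(-3\right) p}{2} = \frac{3 p}{2}$)
$R^{2}{\left(-10 \right)} = \left(\frac{3}{2} \left(-10\right)\right)^{2} = \left(-15\right)^{2} = 225$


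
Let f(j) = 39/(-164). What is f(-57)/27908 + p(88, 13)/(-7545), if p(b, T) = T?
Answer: -59794111/34532801040 ≈ -0.0017315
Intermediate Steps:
f(j) = -39/164 (f(j) = 39*(-1/164) = -39/164)
f(-57)/27908 + p(88, 13)/(-7545) = -39/164/27908 + 13/(-7545) = -39/164*1/27908 + 13*(-1/7545) = -39/4576912 - 13/7545 = -59794111/34532801040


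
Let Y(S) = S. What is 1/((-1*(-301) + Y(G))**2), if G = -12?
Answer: 1/83521 ≈ 1.1973e-5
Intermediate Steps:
1/((-1*(-301) + Y(G))**2) = 1/((-1*(-301) - 12)**2) = 1/((301 - 12)**2) = 1/(289**2) = 1/83521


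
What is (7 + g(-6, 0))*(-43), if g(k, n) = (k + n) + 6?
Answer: -301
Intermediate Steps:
g(k, n) = 6 + k + n
(7 + g(-6, 0))*(-43) = (7 + (6 - 6 + 0))*(-43) = (7 + 0)*(-43) = 7*(-43) = -301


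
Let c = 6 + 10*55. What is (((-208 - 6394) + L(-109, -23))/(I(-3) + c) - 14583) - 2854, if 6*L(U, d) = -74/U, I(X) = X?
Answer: -3155308964/180831 ≈ -17449.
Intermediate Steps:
c = 556 (c = 6 + 550 = 556)
L(U, d) = -37/(3*U) (L(U, d) = (-74/U)/6 = -37/(3*U))
(((-208 - 6394) + L(-109, -23))/(I(-3) + c) - 14583) - 2854 = (((-208 - 6394) - 37/3/(-109))/(-3 + 556) - 14583) - 2854 = ((-6602 - 37/3*(-1/109))/553 - 14583) - 2854 = ((-6602 + 37/327)*(1/553) - 14583) - 2854 = (-2158817/327*1/553 - 14583) - 2854 = (-2158817/180831 - 14583) - 2854 = -2639217290/180831 - 2854 = -3155308964/180831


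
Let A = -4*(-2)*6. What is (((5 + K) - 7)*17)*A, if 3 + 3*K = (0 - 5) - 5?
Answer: -5168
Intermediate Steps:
K = -13/3 (K = -1 + ((0 - 5) - 5)/3 = -1 + (-5 - 5)/3 = -1 + (1/3)*(-10) = -1 - 10/3 = -13/3 ≈ -4.3333)
A = 48 (A = 8*6 = 48)
(((5 + K) - 7)*17)*A = (((5 - 13/3) - 7)*17)*48 = ((2/3 - 7)*17)*48 = -19/3*17*48 = -323/3*48 = -5168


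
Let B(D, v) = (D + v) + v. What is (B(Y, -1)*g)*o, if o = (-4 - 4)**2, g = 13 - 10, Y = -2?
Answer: -768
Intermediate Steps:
B(D, v) = D + 2*v
g = 3
o = 64 (o = (-8)**2 = 64)
(B(Y, -1)*g)*o = ((-2 + 2*(-1))*3)*64 = ((-2 - 2)*3)*64 = -4*3*64 = -12*64 = -768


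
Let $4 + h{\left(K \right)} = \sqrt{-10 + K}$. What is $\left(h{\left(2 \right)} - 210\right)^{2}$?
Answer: $45788 - 856 i \sqrt{2} \approx 45788.0 - 1210.6 i$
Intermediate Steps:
$h{\left(K \right)} = -4 + \sqrt{-10 + K}$
$\left(h{\left(2 \right)} - 210\right)^{2} = \left(\left(-4 + \sqrt{-10 + 2}\right) - 210\right)^{2} = \left(\left(-4 + \sqrt{-8}\right) - 210\right)^{2} = \left(\left(-4 + 2 i \sqrt{2}\right) - 210\right)^{2} = \left(-214 + 2 i \sqrt{2}\right)^{2}$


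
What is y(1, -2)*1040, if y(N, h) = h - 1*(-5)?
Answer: 3120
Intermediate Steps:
y(N, h) = 5 + h (y(N, h) = h + 5 = 5 + h)
y(1, -2)*1040 = (5 - 2)*1040 = 3*1040 = 3120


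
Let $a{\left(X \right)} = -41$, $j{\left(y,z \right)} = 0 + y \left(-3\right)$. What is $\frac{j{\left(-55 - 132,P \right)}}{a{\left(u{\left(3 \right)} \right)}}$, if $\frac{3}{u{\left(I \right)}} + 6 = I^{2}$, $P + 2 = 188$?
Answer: $- \frac{561}{41} \approx -13.683$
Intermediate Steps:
$P = 186$ ($P = -2 + 188 = 186$)
$u{\left(I \right)} = \frac{3}{-6 + I^{2}}$
$j{\left(y,z \right)} = - 3 y$ ($j{\left(y,z \right)} = 0 - 3 y = - 3 y$)
$\frac{j{\left(-55 - 132,P \right)}}{a{\left(u{\left(3 \right)} \right)}} = \frac{\left(-3\right) \left(-55 - 132\right)}{-41} = - 3 \left(-55 - 132\right) \left(- \frac{1}{41}\right) = \left(-3\right) \left(-187\right) \left(- \frac{1}{41}\right) = 561 \left(- \frac{1}{41}\right) = - \frac{561}{41}$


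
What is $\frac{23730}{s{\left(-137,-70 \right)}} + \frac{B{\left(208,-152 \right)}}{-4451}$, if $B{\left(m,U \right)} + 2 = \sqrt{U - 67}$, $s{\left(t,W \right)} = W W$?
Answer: $\frac{1509029}{311570} - \frac{i \sqrt{219}}{4451} \approx 4.8433 - 0.0033248 i$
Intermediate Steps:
$s{\left(t,W \right)} = W^{2}$
$B{\left(m,U \right)} = -2 + \sqrt{-67 + U}$ ($B{\left(m,U \right)} = -2 + \sqrt{U - 67} = -2 + \sqrt{-67 + U}$)
$\frac{23730}{s{\left(-137,-70 \right)}} + \frac{B{\left(208,-152 \right)}}{-4451} = \frac{23730}{\left(-70\right)^{2}} + \frac{-2 + \sqrt{-67 - 152}}{-4451} = \frac{23730}{4900} + \left(-2 + \sqrt{-219}\right) \left(- \frac{1}{4451}\right) = 23730 \cdot \frac{1}{4900} + \left(-2 + i \sqrt{219}\right) \left(- \frac{1}{4451}\right) = \frac{339}{70} + \left(\frac{2}{4451} - \frac{i \sqrt{219}}{4451}\right) = \frac{1509029}{311570} - \frac{i \sqrt{219}}{4451}$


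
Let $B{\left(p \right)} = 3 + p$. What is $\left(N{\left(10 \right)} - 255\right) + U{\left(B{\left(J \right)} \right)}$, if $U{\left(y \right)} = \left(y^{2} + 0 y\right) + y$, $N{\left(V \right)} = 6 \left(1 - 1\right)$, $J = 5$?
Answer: $-183$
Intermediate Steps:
$N{\left(V \right)} = 0$ ($N{\left(V \right)} = 6 \cdot 0 = 0$)
$U{\left(y \right)} = y + y^{2}$ ($U{\left(y \right)} = \left(y^{2} + 0\right) + y = y^{2} + y = y + y^{2}$)
$\left(N{\left(10 \right)} - 255\right) + U{\left(B{\left(J \right)} \right)} = \left(0 - 255\right) + \left(3 + 5\right) \left(1 + \left(3 + 5\right)\right) = -255 + 8 \left(1 + 8\right) = -255 + 8 \cdot 9 = -255 + 72 = -183$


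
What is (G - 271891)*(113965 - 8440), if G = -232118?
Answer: -53185549725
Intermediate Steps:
(G - 271891)*(113965 - 8440) = (-232118 - 271891)*(113965 - 8440) = -504009*105525 = -53185549725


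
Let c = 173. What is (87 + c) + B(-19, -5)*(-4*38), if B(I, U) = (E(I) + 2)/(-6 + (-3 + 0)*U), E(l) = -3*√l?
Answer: 2036/9 + 152*I*√19/3 ≈ 226.22 + 220.85*I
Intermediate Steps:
B(I, U) = (2 - 3*√I)/(-6 - 3*U) (B(I, U) = (-3*√I + 2)/(-6 + (-3 + 0)*U) = (2 - 3*√I)/(-6 - 3*U))
(87 + c) + B(-19, -5)*(-4*38) = (87 + 173) + ((-⅔ + √(-19))/(2 - 5))*(-4*38) = 260 + ((-⅔ + I*√19)/(-3))*(-152) = 260 - (-⅔ + I*√19)/3*(-152) = 260 + (2/9 - I*√19/3)*(-152) = 260 + (-304/9 + 152*I*√19/3) = 2036/9 + 152*I*√19/3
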